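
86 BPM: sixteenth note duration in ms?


One quarter-note beat = 60000 / BPM = 60000 / 86 ms
Sixteenth note = 1/4 × quarter note
Duration = 1/4 × 60000 / 86 = 15000 / 86
= 174.4 ms


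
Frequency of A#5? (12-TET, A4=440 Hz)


f = 440 × 2^(n/12) where n = semitones from A4
A#5: 13 semitones from A4
f = 440 × 2^(13/12)
f = 932.33 Hz


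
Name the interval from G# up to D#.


Solution.
Letter names: G → D spans 5 letter names → a 5th
Semitones: G# → D# = 7 half-steps
A 5th of 7 semitones is a perfect 5th
= perfect 5th


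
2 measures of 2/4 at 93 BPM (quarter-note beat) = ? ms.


Working:
Quarter-note beat duration = 60000 / 93 ms
Beats per measure (2/4) = 2
One measure = 2 × 60000 / 93 = 120000 / 93 ms
2 measures = 2 × 120000 / 93 = 240000 / 93
= 2580.6 ms


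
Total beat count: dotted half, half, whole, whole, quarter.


Working:
Beat values:
  dotted half = 3 beats
  half = 2 beats
  whole = 4 beats
  whole = 4 beats
  quarter = 1 beat
Sum = 3 + 2 + 4 + 4 + 1
= 14 beats


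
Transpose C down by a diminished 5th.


diminished 5th: 5 letter names, 6 semitones
Letter: C - 4 → F
Pitch: C - 6 semitones, spelled as an F → F#
= F#


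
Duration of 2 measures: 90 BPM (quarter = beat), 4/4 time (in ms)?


Let's work it out.
Quarter-note beat duration = 60000 / 90 ms
Beats per measure (4/4) = 4
One measure = 4 × 60000 / 90 = 240000 / 90 ms
2 measures = 2 × 240000 / 90 = 480000 / 90
= 5333.3 ms


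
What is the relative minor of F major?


Working:
The relative minor shares the major's key signature and starts on its 6th degree
6th degree = a major 6th above the tonic; a major 6th above F is D
→ relative minor of F major is D minor
= D minor


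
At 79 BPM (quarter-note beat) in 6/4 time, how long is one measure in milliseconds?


Quarter-note beat duration = 60000 / 79 ms
Beats per measure (6/4) = 6
One measure = 6 × 60000 / 79 = 360000 / 79 ms
= 4557.0 ms


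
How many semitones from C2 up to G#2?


Absolute semitone position = octave×12 + chromatic position
C2: 2×12 + 0 = 24
G#2: 2×12 + 8 = 32
Difference = 32 - 24 = 8
= 8 semitones


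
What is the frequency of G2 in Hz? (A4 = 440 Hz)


Let's work it out.
f = 440 × 2^(n/12) where n = semitones from A4
G2: -26 semitones from A4
f = 440 × 2^(-26/12)
f = 98.00 Hz


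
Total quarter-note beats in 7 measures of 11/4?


Let's work it out.
Time signature 11/4: the bottom number 4 means the quarter note gets one count
The top number 11 means 11 quarter-note beats per measure
Total = 11 × 7 measures
= 77 quarter-note beats


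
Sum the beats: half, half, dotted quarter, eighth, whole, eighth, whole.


Solution.
Beat values:
  half = 2 beats
  half = 2 beats
  dotted quarter = 1.5 beats
  eighth = 0.5 beats
  whole = 4 beats
  eighth = 0.5 beats
  whole = 4 beats
Sum = 2 + 2 + 1.5 + 0.5 + 4 + 0.5 + 4
= 14.5 beats


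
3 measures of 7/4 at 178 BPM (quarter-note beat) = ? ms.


Working:
Quarter-note beat duration = 60000 / 178 ms
Beats per measure (7/4) = 7
One measure = 7 × 60000 / 178 = 420000 / 178 ms
3 measures = 3 × 420000 / 178 = 1260000 / 178
= 7078.7 ms


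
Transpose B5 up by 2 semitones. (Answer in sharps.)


Step by step:
B5: chromatic position 11 in octave 5 → absolute = 5×12 + 11 = 71
Transpose up 2: 71 + 2 = 73
73 = 6×12 + 1 → C# in octave 6
Result = C#6


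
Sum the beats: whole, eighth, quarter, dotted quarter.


Step by step:
Beat values:
  whole = 4 beats
  eighth = 0.5 beats
  quarter = 1 beat
  dotted quarter = 1.5 beats
Sum = 4 + 0.5 + 1 + 1.5
= 7 beats


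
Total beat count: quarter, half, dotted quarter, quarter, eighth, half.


Working:
Beat values:
  quarter = 1 beat
  half = 2 beats
  dotted quarter = 1.5 beats
  quarter = 1 beat
  eighth = 0.5 beats
  half = 2 beats
Sum = 1 + 2 + 1.5 + 1 + 0.5 + 2
= 8 beats


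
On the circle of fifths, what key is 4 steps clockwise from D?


Let's work it out.
Each clockwise step on the circle of fifths moves up a perfect 5th
From D: D → A → E → B → F#/Gb
= F#/Gb


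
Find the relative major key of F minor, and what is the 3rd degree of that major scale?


The relative major shares the key signature and is a minor 3rd above the minor tonic
A minor 3rd above F is Ab
→ relative major of F minor is Ab major
Ab major scale: Ab Bb C Db Eb F G
= Ab major; 3rd degree = C


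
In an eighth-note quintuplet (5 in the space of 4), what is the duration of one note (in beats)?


Quintuplet: 5 notes occupy the space of 4 eighth notes
Space = 4 × 1/2 = 2 beats
Each quintuplet note = 2 / 5 = 2/5 beats
= 2/5 beats


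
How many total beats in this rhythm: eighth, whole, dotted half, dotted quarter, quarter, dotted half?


Let's work it out.
Beat values:
  eighth = 0.5 beats
  whole = 4 beats
  dotted half = 3 beats
  dotted quarter = 1.5 beats
  quarter = 1 beat
  dotted half = 3 beats
Sum = 0.5 + 4 + 3 + 1.5 + 1 + 3
= 13 beats


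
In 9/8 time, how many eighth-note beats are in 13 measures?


Time signature 9/8: the bottom number 8 means the eighth note gets one count
The top number 9 means 9 eighth-note beats per measure
Total = 9 × 13 measures
= 117 eighth-note beats


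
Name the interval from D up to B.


Letter names: D → B spans 6 letter names → a 6th
Semitones: D → B = 9 half-steps
A 6th of 9 semitones is a major 6th
= major 6th


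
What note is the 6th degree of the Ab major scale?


Major scale pattern: W-W-H-W-W-W-H (2-2-1-2-2-2-1 semitones)
Starting from Ab:
  Ab + 2 semitones → Bb
  Bb + 2 semitones → C
  C + 1 semitone → Db
  Db + 2 semitones → Eb
  Eb + 2 semitones → F
  F + 2 semitones → G
  G + 1 semitone → Ab
Scale: Ab Bb C Db Eb F G
Degree 6 = F


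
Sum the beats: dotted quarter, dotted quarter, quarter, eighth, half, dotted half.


Let's work it out.
Beat values:
  dotted quarter = 1.5 beats
  dotted quarter = 1.5 beats
  quarter = 1 beat
  eighth = 0.5 beats
  half = 2 beats
  dotted half = 3 beats
Sum = 1.5 + 1.5 + 1 + 0.5 + 2 + 3
= 9.5 beats


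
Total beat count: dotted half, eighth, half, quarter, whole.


Reasoning:
Beat values:
  dotted half = 3 beats
  eighth = 0.5 beats
  half = 2 beats
  quarter = 1 beat
  whole = 4 beats
Sum = 3 + 0.5 + 2 + 1 + 4
= 10.5 beats


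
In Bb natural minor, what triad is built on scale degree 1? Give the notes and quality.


Working:
Bb natural minor scale: Bb C Db Eb F Gb Ab
Diatonic triad on degree 1 stacks scale notes 1, 3, 5: Bb Db F
Bb→Db = 3 semitones; Bb→F = 7 semitones → minor triad
= Bb Db F (minor)


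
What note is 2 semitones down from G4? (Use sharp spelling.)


Solution.
G4: chromatic position 7 in octave 4 → absolute = 4×12 + 7 = 55
Transpose down 2: 55 - 2 = 53
53 = 4×12 + 5 → F in octave 4
Result = F4


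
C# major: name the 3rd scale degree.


Working:
Major scale pattern: W-W-H-W-W-W-H (2-2-1-2-2-2-1 semitones)
Starting from C#:
  C# + 2 semitones → D#
  D# + 2 semitones → E#
  E# + 1 semitone → F#
  F# + 2 semitones → G#
  G# + 2 semitones → A#
  A# + 2 semitones → B#
  B# + 1 semitone → C#
Scale: C# D# E# F# G# A# B#
Degree 3 = E#


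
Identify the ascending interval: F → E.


Step by step:
Letter names: F → E spans 7 letter names → a 7th
Semitones: F → E = 11 half-steps
A 7th of 11 semitones is a major 7th
= major 7th


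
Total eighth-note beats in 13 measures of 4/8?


Time signature 4/8: the bottom number 8 means the eighth note gets one count
The top number 4 means 4 eighth-note beats per measure
Total = 4 × 13 measures
= 52 eighth-note beats


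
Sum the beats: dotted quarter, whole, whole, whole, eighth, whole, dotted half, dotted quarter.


Step by step:
Beat values:
  dotted quarter = 1.5 beats
  whole = 4 beats
  whole = 4 beats
  whole = 4 beats
  eighth = 0.5 beats
  whole = 4 beats
  dotted half = 3 beats
  dotted quarter = 1.5 beats
Sum = 1.5 + 4 + 4 + 4 + 0.5 + 4 + 3 + 1.5
= 22.5 beats


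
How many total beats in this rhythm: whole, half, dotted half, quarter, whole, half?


Solution.
Beat values:
  whole = 4 beats
  half = 2 beats
  dotted half = 3 beats
  quarter = 1 beat
  whole = 4 beats
  half = 2 beats
Sum = 4 + 2 + 3 + 1 + 4 + 2
= 16 beats


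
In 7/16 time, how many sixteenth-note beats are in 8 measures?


Working:
Time signature 7/16: the bottom number 16 means the sixteenth note gets one count
The top number 7 means 7 sixteenth-note beats per measure
Total = 7 × 8 measures
= 56 sixteenth-note beats


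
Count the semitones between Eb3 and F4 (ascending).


Working:
Absolute semitone position = octave×12 + chromatic position
Eb3: 3×12 + 3 = 39
F4: 4×12 + 5 = 53
Difference = 53 - 39 = 14
= 14 semitones


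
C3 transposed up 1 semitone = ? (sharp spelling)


Let's work it out.
C3: chromatic position 0 in octave 3 → absolute = 3×12 + 0 = 36
Transpose up 1: 36 + 1 = 37
37 = 3×12 + 1 → C# in octave 3
Result = C#3


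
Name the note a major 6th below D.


Let's work it out.
A 6th spans 6 letter names, so from D we land on F
A major 6th = 9 semitones below D
Spell F at that pitch: F
= F


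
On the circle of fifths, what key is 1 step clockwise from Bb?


Each clockwise step on the circle of fifths moves up a perfect 5th
From Bb: Bb → F
= F


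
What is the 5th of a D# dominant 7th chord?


Solution.
Dominant 7th chord = root + major 3rd + perfect 5th + minor 7th
Seventh chords stack in thirds, so the letter names are D-F-A-C
Root: D#
Major 3rd above D#: F##
Perfect 5th above D#: A#
Minor 7th above D#: C#
The 5th = A#


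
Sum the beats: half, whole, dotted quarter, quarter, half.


Reasoning:
Beat values:
  half = 2 beats
  whole = 4 beats
  dotted quarter = 1.5 beats
  quarter = 1 beat
  half = 2 beats
Sum = 2 + 4 + 1.5 + 1 + 2
= 10.5 beats


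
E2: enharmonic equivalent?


Step by step:
Enharmonic notes sound the same pitch but are spelled with different letter names
E and Fb name the same pitch class
= Fb2


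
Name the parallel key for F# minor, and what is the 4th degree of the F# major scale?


Parallel keys share the same tonic but differ in mode
F# minor → parallel is F# major
F# major scale: F# G# A# B C# D# E#
= F# major; 4th degree = B


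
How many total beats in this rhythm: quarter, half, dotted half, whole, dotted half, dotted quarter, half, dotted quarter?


Working:
Beat values:
  quarter = 1 beat
  half = 2 beats
  dotted half = 3 beats
  whole = 4 beats
  dotted half = 3 beats
  dotted quarter = 1.5 beats
  half = 2 beats
  dotted quarter = 1.5 beats
Sum = 1 + 2 + 3 + 4 + 3 + 1.5 + 2 + 1.5
= 18 beats


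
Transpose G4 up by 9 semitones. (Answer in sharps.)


Working:
G4: chromatic position 7 in octave 4 → absolute = 4×12 + 7 = 55
Transpose up 9: 55 + 9 = 64
64 = 5×12 + 4 → E in octave 5
Result = E5


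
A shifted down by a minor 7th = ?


Let's work it out.
minor 7th: 7 letter names, 10 semitones
Letter: A - 6 → B
Pitch: A - 10 semitones, spelled as a B → B
= B


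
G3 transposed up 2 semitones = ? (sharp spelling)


Let's work it out.
G3: chromatic position 7 in octave 3 → absolute = 3×12 + 7 = 43
Transpose up 2: 43 + 2 = 45
45 = 3×12 + 9 → A in octave 3
Result = A3


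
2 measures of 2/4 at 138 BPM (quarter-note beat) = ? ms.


Let's work it out.
Quarter-note beat duration = 60000 / 138 ms
Beats per measure (2/4) = 2
One measure = 2 × 60000 / 138 = 120000 / 138 ms
2 measures = 2 × 120000 / 138 = 240000 / 138
= 1739.1 ms


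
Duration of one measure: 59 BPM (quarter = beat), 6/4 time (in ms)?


Let's work it out.
Quarter-note beat duration = 60000 / 59 ms
Beats per measure (6/4) = 6
One measure = 6 × 60000 / 59 = 360000 / 59 ms
= 6101.7 ms


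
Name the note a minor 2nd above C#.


Reasoning:
A 2nd spans 2 letter names, so from C we land on D
A minor 2nd = 1 semitone above C#
Spell D at that pitch: D
= D


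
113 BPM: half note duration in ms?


One quarter-note beat = 60000 / BPM = 60000 / 113 ms
Half note = 2 × quarter note
Duration = 2 × 60000 / 113 = 120000 / 113
= 1061.9 ms


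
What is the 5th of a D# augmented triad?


Step by step:
Augmented triad = root + major 3rd (4 semitones) + augmented 5th (8 semitones)
A triad on D# stacks thirds, so the chord tones use letter names D-F-A
Root: D#
Major 3rd above D#: F##
Augmented 5th above D#: A##
The 5th = A##


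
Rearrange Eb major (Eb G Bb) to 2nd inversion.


Step by step:
Root position: Eb G Bb
2nd inversion: move root and 3rd up an octave
Bass note: Bb
Notes (bottom to top) = Bb Eb G


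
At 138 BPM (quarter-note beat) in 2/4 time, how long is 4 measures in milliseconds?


Quarter-note beat duration = 60000 / 138 ms
Beats per measure (2/4) = 2
One measure = 2 × 60000 / 138 = 120000 / 138 ms
4 measures = 4 × 120000 / 138 = 480000 / 138
= 3478.3 ms


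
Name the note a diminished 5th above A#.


Reasoning:
A 5th spans 5 letter names, so from A we land on E
A diminished 5th = 6 semitones above A#
Spell E at that pitch: E
= E


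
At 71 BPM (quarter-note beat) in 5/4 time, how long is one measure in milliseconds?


Step by step:
Quarter-note beat duration = 60000 / 71 ms
Beats per measure (5/4) = 5
One measure = 5 × 60000 / 71 = 300000 / 71 ms
= 4225.4 ms


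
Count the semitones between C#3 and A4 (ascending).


Let's work it out.
Absolute semitone position = octave×12 + chromatic position
C#3: 3×12 + 1 = 37
A4: 4×12 + 9 = 57
Difference = 57 - 37 = 20
= 20 semitones


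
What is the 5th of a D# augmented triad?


Step by step:
Augmented triad = root + major 3rd (4 semitones) + augmented 5th (8 semitones)
A triad on D# stacks thirds, so the chord tones use letter names D-F-A
Root: D#
Major 3rd above D#: F##
Augmented 5th above D#: A##
The 5th = A##


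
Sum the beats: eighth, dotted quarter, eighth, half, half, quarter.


Solution.
Beat values:
  eighth = 0.5 beats
  dotted quarter = 1.5 beats
  eighth = 0.5 beats
  half = 2 beats
  half = 2 beats
  quarter = 1 beat
Sum = 0.5 + 1.5 + 0.5 + 2 + 2 + 1
= 7.5 beats


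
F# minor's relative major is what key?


Reasoning:
The relative major shares the key signature and is a minor 3rd above the minor tonic
A minor 3rd above F# is A
→ relative major of F# minor is A major
= A major


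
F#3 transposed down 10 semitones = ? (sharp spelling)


F#3: chromatic position 6 in octave 3 → absolute = 3×12 + 6 = 42
Transpose down 10: 42 - 10 = 32
32 = 2×12 + 8 → G# in octave 2
Result = G#2


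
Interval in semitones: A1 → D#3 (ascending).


Absolute semitone position = octave×12 + chromatic position
A1: 1×12 + 9 = 21
D#3: 3×12 + 3 = 39
Difference = 39 - 21 = 18
= 18 semitones


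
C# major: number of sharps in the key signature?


Step by step:
Sharp major keys follow the circle of fifths: C(0), G(1), D(2), A(3), E(4), B(5), F#(6), C#(7)
C# major has 7 sharps
Order of sharps: F# C# G# D# A# E# B# → first 7: F#, C#, G#, D#, A#, E#, B#
= 7 sharps


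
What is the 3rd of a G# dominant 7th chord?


Solution.
Dominant 7th chord = root + major 3rd + perfect 5th + minor 7th
Seventh chords stack in thirds, so the letter names are G-B-D-F
Root: G#
Major 3rd above G#: B#
Perfect 5th above G#: D#
Minor 7th above G#: F#
The 3rd = B#


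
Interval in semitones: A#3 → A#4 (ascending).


Working:
Absolute semitone position = octave×12 + chromatic position
A#3: 3×12 + 10 = 46
A#4: 4×12 + 10 = 58
Difference = 58 - 46 = 12
= 12 semitones


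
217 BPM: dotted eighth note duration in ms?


Step by step:
One quarter-note beat = 60000 / BPM = 60000 / 217 ms
Dotted eighth note = 3/4 × quarter note
Duration = 3/4 × 60000 / 217 = 45000 / 217
= 207.4 ms


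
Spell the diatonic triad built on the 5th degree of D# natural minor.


D# natural minor scale: D# E# F# G# A# B C#
Diatonic triad on degree 5 stacks scale notes 5, 7, 2: A# C# E#
A#→C# = 3 semitones; A#→E# = 7 semitones → minor triad
= A# C# E# (minor)


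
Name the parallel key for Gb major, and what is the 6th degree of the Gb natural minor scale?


Parallel keys share the same tonic but differ in mode
Gb major → parallel is Gb minor
Gb natural minor scale: Gb Ab Bbb Cb Db Ebb Fb
= Gb minor; 6th degree = Ebb


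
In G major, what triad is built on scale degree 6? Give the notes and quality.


Working:
G major scale: G A B C D E F#
Diatonic triad on degree 6 stacks scale notes 6, 1, 3: E G B
E→G = 3 semitones; E→B = 7 semitones → minor triad
= E G B (minor)


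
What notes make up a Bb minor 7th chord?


Let's work it out.
Minor 7th chord = root + minor 3rd + perfect 5th + minor 7th
Seventh chords stack in thirds, so the letter names are B-D-F-A
Root: Bb
Minor 3rd above Bb: Db
Perfect 5th above Bb: F
Minor 7th above Bb: Ab
Chord = Bb Db F Ab


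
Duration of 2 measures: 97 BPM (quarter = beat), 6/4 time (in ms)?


Solution.
Quarter-note beat duration = 60000 / 97 ms
Beats per measure (6/4) = 6
One measure = 6 × 60000 / 97 = 360000 / 97 ms
2 measures = 2 × 360000 / 97 = 720000 / 97
= 7422.7 ms


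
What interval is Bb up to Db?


Reasoning:
Letter names: B → D spans 3 letter names → a 3rd
Semitones: Bb → Db = 3 half-steps
A 3rd of 3 semitones is a minor 3rd
= minor 3rd


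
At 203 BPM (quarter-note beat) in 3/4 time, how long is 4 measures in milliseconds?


Quarter-note beat duration = 60000 / 203 ms
Beats per measure (3/4) = 3
One measure = 3 × 60000 / 203 = 180000 / 203 ms
4 measures = 4 × 180000 / 203 = 720000 / 203
= 3546.8 ms


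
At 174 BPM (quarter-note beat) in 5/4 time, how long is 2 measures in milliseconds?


Solution.
Quarter-note beat duration = 60000 / 174 ms
Beats per measure (5/4) = 5
One measure = 5 × 60000 / 174 = 300000 / 174 ms
2 measures = 2 × 300000 / 174 = 600000 / 174
= 3448.3 ms


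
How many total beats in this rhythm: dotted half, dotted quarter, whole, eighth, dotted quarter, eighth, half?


Solution.
Beat values:
  dotted half = 3 beats
  dotted quarter = 1.5 beats
  whole = 4 beats
  eighth = 0.5 beats
  dotted quarter = 1.5 beats
  eighth = 0.5 beats
  half = 2 beats
Sum = 3 + 1.5 + 4 + 0.5 + 1.5 + 0.5 + 2
= 13 beats


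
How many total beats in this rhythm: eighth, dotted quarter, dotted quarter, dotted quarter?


Reasoning:
Beat values:
  eighth = 0.5 beats
  dotted quarter = 1.5 beats
  dotted quarter = 1.5 beats
  dotted quarter = 1.5 beats
Sum = 0.5 + 1.5 + 1.5 + 1.5
= 5 beats


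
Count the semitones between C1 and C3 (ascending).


Let's work it out.
Absolute semitone position = octave×12 + chromatic position
C1: 1×12 + 0 = 12
C3: 3×12 + 0 = 36
Difference = 36 - 12 = 24
= 24 semitones


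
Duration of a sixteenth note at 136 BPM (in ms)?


Reasoning:
One quarter-note beat = 60000 / BPM = 60000 / 136 ms
Sixteenth note = 1/4 × quarter note
Duration = 1/4 × 60000 / 136 = 15000 / 136
= 110.3 ms


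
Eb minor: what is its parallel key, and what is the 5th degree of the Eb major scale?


Solution.
Parallel keys share the same tonic but differ in mode
Eb minor → parallel is Eb major
Eb major scale: Eb F G Ab Bb C D
= Eb major; 5th degree = Bb


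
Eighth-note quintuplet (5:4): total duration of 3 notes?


Solution.
Quintuplet: 5 notes occupy the space of 4 eighth notes
Space = 4 × 1/2 = 2 beats
Each quintuplet note = 2 / 5 = 2/5 beats
3 notes = 3 × 2/5 = 6/5
= 6/5 beats


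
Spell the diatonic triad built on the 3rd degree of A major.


Reasoning:
A major scale: A B C# D E F# G#
Diatonic triad on degree 3 stacks scale notes 3, 5, 7: C# E G#
C#→E = 3 semitones; C#→G# = 7 semitones → minor triad
= C# E G# (minor)


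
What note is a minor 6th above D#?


Reasoning:
A 6th spans 6 letter names, so from D we land on B
A minor 6th = 8 semitones above D#
Spell B at that pitch: B
= B


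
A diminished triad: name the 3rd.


Solution.
Diminished triad = root + minor 3rd (3 semitones) + diminished 5th (6 semitones)
A triad on A stacks thirds, so the chord tones use letter names A-C-E
Root: A
Minor 3rd above A: C
Diminished 5th above A: Eb
The 3rd = C


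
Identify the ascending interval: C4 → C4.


Letter names: C → C spans 1 letter name → a unison
Semitones: C4 → C4 = 0 half-steps
A unison of 0 semitones is a perfect unison
= perfect unison


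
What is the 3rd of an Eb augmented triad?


Augmented triad = root + major 3rd (4 semitones) + augmented 5th (8 semitones)
A triad on Eb stacks thirds, so the chord tones use letter names E-G-B
Root: Eb
Major 3rd above Eb: G
Augmented 5th above Eb: B
The 3rd = G


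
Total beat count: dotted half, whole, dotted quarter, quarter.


Working:
Beat values:
  dotted half = 3 beats
  whole = 4 beats
  dotted quarter = 1.5 beats
  quarter = 1 beat
Sum = 3 + 4 + 1.5 + 1
= 9.5 beats


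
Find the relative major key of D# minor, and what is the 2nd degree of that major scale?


The relative major shares the key signature and is a minor 3rd above the minor tonic
A minor 3rd above D# is F#
→ relative major of D# minor is F# major
F# major scale: F# G# A# B C# D# E#
= F# major; 2nd degree = G#


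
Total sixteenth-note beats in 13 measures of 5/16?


Step by step:
Time signature 5/16: the bottom number 16 means the sixteenth note gets one count
The top number 5 means 5 sixteenth-note beats per measure
Total = 5 × 13 measures
= 65 sixteenth-note beats


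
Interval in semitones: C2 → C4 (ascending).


Reasoning:
Absolute semitone position = octave×12 + chromatic position
C2: 2×12 + 0 = 24
C4: 4×12 + 0 = 48
Difference = 48 - 24 = 24
= 24 semitones


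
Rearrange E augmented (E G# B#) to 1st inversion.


Let's work it out.
Root position: E G# B#
1st inversion: move root up an octave
Bass note: G#
Notes (bottom to top) = G# B# E


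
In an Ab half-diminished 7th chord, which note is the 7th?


Reasoning:
Half-diminished 7th chord = root + minor 3rd + diminished 5th + minor 7th
Seventh chords stack in thirds, so the letter names are A-C-E-G
Root: Ab
Minor 3rd above Ab: Cb
Diminished 5th above Ab: Ebb
Minor 7th above Ab: Gb
The 7th = Gb


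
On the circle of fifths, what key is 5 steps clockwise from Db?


Each clockwise step on the circle of fifths moves up a perfect 5th
From Db: Db → Ab → Eb → Bb → F → C
= C


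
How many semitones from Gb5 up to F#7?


Working:
Absolute semitone position = octave×12 + chromatic position
Gb5: 5×12 + 6 = 66
F#7: 7×12 + 6 = 90
Difference = 90 - 66 = 24
= 24 semitones


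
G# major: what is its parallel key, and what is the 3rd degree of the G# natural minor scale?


Let's work it out.
Parallel keys share the same tonic but differ in mode
G# major → parallel is G# minor
G# natural minor scale: G# A# B C# D# E F#
= G# minor; 3rd degree = B


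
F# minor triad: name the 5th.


Solution.
Minor triad = root + minor 3rd (3 semitones) + perfect 5th (7 semitones)
A triad on F# stacks thirds, so the chord tones use letter names F-A-C
Root: F#
Minor 3rd above F#: A
Perfect 5th above F#: C#
The 5th = C#


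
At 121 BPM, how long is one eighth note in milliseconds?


Solution.
One quarter-note beat = 60000 / BPM = 60000 / 121 ms
Eighth note = 1/2 × quarter note
Duration = 1/2 × 60000 / 121 = 30000 / 121
= 247.9 ms


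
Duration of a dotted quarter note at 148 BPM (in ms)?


Reasoning:
One quarter-note beat = 60000 / BPM = 60000 / 148 ms
Dotted quarter note = 3/2 × quarter note
Duration = 3/2 × 60000 / 148 = 90000 / 148
= 608.1 ms


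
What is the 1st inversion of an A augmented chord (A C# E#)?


Working:
Root position: A C# E#
1st inversion: move root up an octave
Bass note: C#
Notes (bottom to top) = C# E# A


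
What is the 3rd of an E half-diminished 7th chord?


Step by step:
Half-diminished 7th chord = root + minor 3rd + diminished 5th + minor 7th
Seventh chords stack in thirds, so the letter names are E-G-B-D
Root: E
Minor 3rd above E: G
Diminished 5th above E: Bb
Minor 7th above E: D
The 3rd = G


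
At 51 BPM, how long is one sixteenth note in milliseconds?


One quarter-note beat = 60000 / BPM = 60000 / 51 ms
Sixteenth note = 1/4 × quarter note
Duration = 1/4 × 60000 / 51 = 15000 / 51
= 294.1 ms


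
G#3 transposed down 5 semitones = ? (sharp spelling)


G#3: chromatic position 8 in octave 3 → absolute = 3×12 + 8 = 44
Transpose down 5: 44 - 5 = 39
39 = 3×12 + 3 → D# in octave 3
Result = D#3


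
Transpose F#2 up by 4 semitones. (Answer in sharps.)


Step by step:
F#2: chromatic position 6 in octave 2 → absolute = 2×12 + 6 = 30
Transpose up 4: 30 + 4 = 34
34 = 2×12 + 10 → A# in octave 2
Result = A#2


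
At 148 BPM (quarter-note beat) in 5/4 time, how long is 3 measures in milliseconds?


Solution.
Quarter-note beat duration = 60000 / 148 ms
Beats per measure (5/4) = 5
One measure = 5 × 60000 / 148 = 300000 / 148 ms
3 measures = 3 × 300000 / 148 = 900000 / 148
= 6081.1 ms


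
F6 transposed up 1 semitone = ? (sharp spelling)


Reasoning:
F6: chromatic position 5 in octave 6 → absolute = 6×12 + 5 = 77
Transpose up 1: 77 + 1 = 78
78 = 6×12 + 6 → F# in octave 6
Result = F#6


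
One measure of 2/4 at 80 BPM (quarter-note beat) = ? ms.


Step by step:
Quarter-note beat duration = 60000 / 80 ms
Beats per measure (2/4) = 2
One measure = 2 × 60000 / 80 = 120000 / 80 ms
= 1500.0 ms


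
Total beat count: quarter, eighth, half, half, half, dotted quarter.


Solution.
Beat values:
  quarter = 1 beat
  eighth = 0.5 beats
  half = 2 beats
  half = 2 beats
  half = 2 beats
  dotted quarter = 1.5 beats
Sum = 1 + 0.5 + 2 + 2 + 2 + 1.5
= 9 beats


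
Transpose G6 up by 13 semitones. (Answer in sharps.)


G6: chromatic position 7 in octave 6 → absolute = 6×12 + 7 = 79
Transpose up 13: 79 + 13 = 92
92 = 7×12 + 8 → G# in octave 7
Result = G#7


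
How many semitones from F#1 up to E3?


Let's work it out.
Absolute semitone position = octave×12 + chromatic position
F#1: 1×12 + 6 = 18
E3: 3×12 + 4 = 40
Difference = 40 - 18 = 22
= 22 semitones


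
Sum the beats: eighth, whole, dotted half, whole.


Step by step:
Beat values:
  eighth = 0.5 beats
  whole = 4 beats
  dotted half = 3 beats
  whole = 4 beats
Sum = 0.5 + 4 + 3 + 4
= 11.5 beats


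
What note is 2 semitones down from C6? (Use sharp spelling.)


Reasoning:
C6: chromatic position 0 in octave 6 → absolute = 6×12 + 0 = 72
Transpose down 2: 72 - 2 = 70
70 = 5×12 + 10 → A# in octave 5
Result = A#5


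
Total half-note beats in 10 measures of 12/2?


Solution.
Time signature 12/2: the bottom number 2 means the half note gets one count
The top number 12 means 12 half-note beats per measure
Total = 12 × 10 measures
= 120 half-note beats


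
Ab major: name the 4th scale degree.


Reasoning:
Major scale pattern: W-W-H-W-W-W-H (2-2-1-2-2-2-1 semitones)
Starting from Ab:
  Ab + 2 semitones → Bb
  Bb + 2 semitones → C
  C + 1 semitone → Db
  Db + 2 semitones → Eb
  Eb + 2 semitones → F
  F + 2 semitones → G
  G + 1 semitone → Ab
Scale: Ab Bb C Db Eb F G
Degree 4 = Db


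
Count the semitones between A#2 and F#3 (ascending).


Absolute semitone position = octave×12 + chromatic position
A#2: 2×12 + 10 = 34
F#3: 3×12 + 6 = 42
Difference = 42 - 34 = 8
= 8 semitones


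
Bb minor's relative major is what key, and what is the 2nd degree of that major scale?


The relative major shares the key signature and is a minor 3rd above the minor tonic
A minor 3rd above Bb is Db
→ relative major of Bb minor is Db major
Db major scale: Db Eb F Gb Ab Bb C
= Db major; 2nd degree = Eb


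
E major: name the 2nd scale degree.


Step by step:
Major scale pattern: W-W-H-W-W-W-H (2-2-1-2-2-2-1 semitones)
Starting from E:
  E + 2 semitones → F#
  F# + 2 semitones → G#
  G# + 1 semitone → A
  A + 2 semitones → B
  B + 2 semitones → C#
  C# + 2 semitones → D#
  D# + 1 semitone → E
Scale: E F# G# A B C# D#
Degree 2 = F#


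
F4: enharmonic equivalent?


Working:
Enharmonic notes sound the same pitch but are spelled with different letter names
F and Gbb name the same pitch class
= Gbb4


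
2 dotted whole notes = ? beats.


Reasoning:
Base whole note = 4 beats
Dot 1 adds half the previous value: +2
One dotted whole = 4 + 2 = 6
2 of them = 2 × 6 = 12
= 12 beats


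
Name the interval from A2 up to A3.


Letter names: A → A spans 8 letter names → an octave
Semitones: A2 → A3 = 12 half-steps
An octave of 12 semitones is a perfect octave
= perfect octave


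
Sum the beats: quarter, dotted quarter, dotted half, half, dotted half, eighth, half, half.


Let's work it out.
Beat values:
  quarter = 1 beat
  dotted quarter = 1.5 beats
  dotted half = 3 beats
  half = 2 beats
  dotted half = 3 beats
  eighth = 0.5 beats
  half = 2 beats
  half = 2 beats
Sum = 1 + 1.5 + 3 + 2 + 3 + 0.5 + 2 + 2
= 15 beats


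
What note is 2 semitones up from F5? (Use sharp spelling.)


Solution.
F5: chromatic position 5 in octave 5 → absolute = 5×12 + 5 = 65
Transpose up 2: 65 + 2 = 67
67 = 5×12 + 7 → G in octave 5
Result = G5


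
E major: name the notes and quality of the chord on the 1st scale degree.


Let's work it out.
E major scale: E F# G# A B C# D#
Diatonic triad on degree 1 stacks scale notes 1, 3, 5: E G# B
E→G# = 4 semitones; E→B = 7 semitones → major triad
= E G# B (major)


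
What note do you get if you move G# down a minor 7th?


Working:
minor 7th: 7 letter names, 10 semitones
Letter: G - 6 → A
Pitch: G# - 10 semitones, spelled as an A → A#
= A#


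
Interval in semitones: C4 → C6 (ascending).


Working:
Absolute semitone position = octave×12 + chromatic position
C4: 4×12 + 0 = 48
C6: 6×12 + 0 = 72
Difference = 72 - 48 = 24
= 24 semitones


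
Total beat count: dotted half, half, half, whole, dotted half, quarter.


Solution.
Beat values:
  dotted half = 3 beats
  half = 2 beats
  half = 2 beats
  whole = 4 beats
  dotted half = 3 beats
  quarter = 1 beat
Sum = 3 + 2 + 2 + 4 + 3 + 1
= 15 beats


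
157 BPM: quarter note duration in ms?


Step by step:
One quarter-note beat = 60000 / BPM = 60000 / 157 ms
Duration = 60000 / 157
= 382.2 ms


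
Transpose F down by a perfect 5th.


Solution.
perfect 5th: 5 letter names, 7 semitones
Letter: F - 4 → B
Pitch: F - 7 semitones, spelled as a B → Bb
= Bb


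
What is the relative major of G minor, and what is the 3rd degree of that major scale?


Working:
The relative major shares the key signature and is a minor 3rd above the minor tonic
A minor 3rd above G is Bb
→ relative major of G minor is Bb major
Bb major scale: Bb C D Eb F G A
= Bb major; 3rd degree = D


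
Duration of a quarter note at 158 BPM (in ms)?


Working:
One quarter-note beat = 60000 / BPM = 60000 / 158 ms
Duration = 60000 / 158
= 379.7 ms


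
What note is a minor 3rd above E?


Let's work it out.
A 3rd spans 3 letter names, so from E we land on G
A minor 3rd = 3 semitones above E
Spell G at that pitch: G
= G


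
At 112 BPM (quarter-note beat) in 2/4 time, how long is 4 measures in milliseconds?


Let's work it out.
Quarter-note beat duration = 60000 / 112 ms
Beats per measure (2/4) = 2
One measure = 2 × 60000 / 112 = 120000 / 112 ms
4 measures = 4 × 120000 / 112 = 480000 / 112
= 4285.7 ms


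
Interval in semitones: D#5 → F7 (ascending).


Solution.
Absolute semitone position = octave×12 + chromatic position
D#5: 5×12 + 3 = 63
F7: 7×12 + 5 = 89
Difference = 89 - 63 = 26
= 26 semitones


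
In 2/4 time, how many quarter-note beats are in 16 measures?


Reasoning:
Time signature 2/4: the bottom number 4 means the quarter note gets one count
The top number 2 means 2 quarter-note beats per measure
Total = 2 × 16 measures
= 32 quarter-note beats


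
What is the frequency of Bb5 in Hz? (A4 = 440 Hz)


Solution.
f = 440 × 2^(n/12) where n = semitones from A4
Bb5: 13 semitones from A4
f = 440 × 2^(13/12)
f = 932.33 Hz


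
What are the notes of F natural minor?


Solution.
Natural minor scale pattern: W-H-W-W-H-W-W (2-1-2-2-1-2-2 semitones)
Starting from F:
  F + 2 semitones → G
  G + 1 semitone → Ab
  Ab + 2 semitones → Bb
  Bb + 2 semitones → C
  C + 1 semitone → Db
  Db + 2 semitones → Eb
  Eb + 2 semitones → F
Scale = F G Ab Bb C Db Eb


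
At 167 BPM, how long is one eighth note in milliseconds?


Reasoning:
One quarter-note beat = 60000 / BPM = 60000 / 167 ms
Eighth note = 1/2 × quarter note
Duration = 1/2 × 60000 / 167 = 30000 / 167
= 179.6 ms


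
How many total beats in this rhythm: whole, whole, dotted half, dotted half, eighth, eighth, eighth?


Let's work it out.
Beat values:
  whole = 4 beats
  whole = 4 beats
  dotted half = 3 beats
  dotted half = 3 beats
  eighth = 0.5 beats
  eighth = 0.5 beats
  eighth = 0.5 beats
Sum = 4 + 4 + 3 + 3 + 0.5 + 0.5 + 0.5
= 15.5 beats


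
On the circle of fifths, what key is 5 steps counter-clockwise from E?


Working:
Each counter-clockwise step moves down a perfect 5th (= up a perfect 4th)
From E: E → A → D → G → C → F
= F


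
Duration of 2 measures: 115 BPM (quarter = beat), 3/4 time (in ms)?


Step by step:
Quarter-note beat duration = 60000 / 115 ms
Beats per measure (3/4) = 3
One measure = 3 × 60000 / 115 = 180000 / 115 ms
2 measures = 2 × 180000 / 115 = 360000 / 115
= 3130.4 ms


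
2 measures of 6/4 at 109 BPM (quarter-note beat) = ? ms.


Working:
Quarter-note beat duration = 60000 / 109 ms
Beats per measure (6/4) = 6
One measure = 6 × 60000 / 109 = 360000 / 109 ms
2 measures = 2 × 360000 / 109 = 720000 / 109
= 6605.5 ms


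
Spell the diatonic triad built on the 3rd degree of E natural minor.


E natural minor scale: E F# G A B C D
Diatonic triad on degree 3 stacks scale notes 3, 5, 7: G B D
G→B = 4 semitones; G→D = 7 semitones → major triad
= G B D (major)


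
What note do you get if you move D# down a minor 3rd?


Working:
minor 3rd: 3 letter names, 3 semitones
Letter: D - 2 → B
Pitch: D# - 3 semitones, spelled as a B → B#
= B#


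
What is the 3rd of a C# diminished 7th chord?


Reasoning:
Diminished 7th chord = root + minor 3rd + diminished 5th + diminished 7th
Seventh chords stack in thirds, so the letter names are C-E-G-B
Root: C#
Minor 3rd above C#: E
Diminished 5th above C#: G
Diminished 7th above C#: Bb
The 3rd = E


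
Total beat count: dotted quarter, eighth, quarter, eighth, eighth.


Solution.
Beat values:
  dotted quarter = 1.5 beats
  eighth = 0.5 beats
  quarter = 1 beat
  eighth = 0.5 beats
  eighth = 0.5 beats
Sum = 1.5 + 0.5 + 1 + 0.5 + 0.5
= 4 beats


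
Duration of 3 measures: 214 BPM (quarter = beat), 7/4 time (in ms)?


Solution.
Quarter-note beat duration = 60000 / 214 ms
Beats per measure (7/4) = 7
One measure = 7 × 60000 / 214 = 420000 / 214 ms
3 measures = 3 × 420000 / 214 = 1260000 / 214
= 5887.9 ms


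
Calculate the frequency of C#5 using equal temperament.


f = 440 × 2^(n/12) where n = semitones from A4
C#5: 4 semitones from A4
f = 440 × 2^(4/12)
f = 554.37 Hz


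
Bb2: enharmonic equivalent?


Working:
Enharmonic notes sound the same pitch but are spelled with different letter names
Bb and A# name the same pitch class
= A#2


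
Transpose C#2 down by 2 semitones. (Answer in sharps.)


Working:
C#2: chromatic position 1 in octave 2 → absolute = 2×12 + 1 = 25
Transpose down 2: 25 - 2 = 23
23 = 1×12 + 11 → B in octave 1
Result = B1


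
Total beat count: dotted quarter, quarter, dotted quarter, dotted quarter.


Step by step:
Beat values:
  dotted quarter = 1.5 beats
  quarter = 1 beat
  dotted quarter = 1.5 beats
  dotted quarter = 1.5 beats
Sum = 1.5 + 1 + 1.5 + 1.5
= 5.5 beats


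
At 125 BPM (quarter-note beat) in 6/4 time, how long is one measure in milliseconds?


Reasoning:
Quarter-note beat duration = 60000 / 125 ms
Beats per measure (6/4) = 6
One measure = 6 × 60000 / 125 = 360000 / 125 ms
= 2880.0 ms


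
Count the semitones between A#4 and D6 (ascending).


Absolute semitone position = octave×12 + chromatic position
A#4: 4×12 + 10 = 58
D6: 6×12 + 2 = 74
Difference = 74 - 58 = 16
= 16 semitones


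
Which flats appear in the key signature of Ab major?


Flat major keys: C(0), F(1), Bb(2), Eb(3), Ab(4), Db(5), Gb(6), Cb(7)
Ab major has 4 flats
Order of flats: Bb Eb Ab Db Gb Cb Fb → first 4: Bb, Eb, Ab, Db
= Bb, Eb, Ab, Db


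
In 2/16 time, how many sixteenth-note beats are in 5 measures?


Time signature 2/16: the bottom number 16 means the sixteenth note gets one count
The top number 2 means 2 sixteenth-note beats per measure
Total = 2 × 5 measures
= 10 sixteenth-note beats


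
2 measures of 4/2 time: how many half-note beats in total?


Let's work it out.
Time signature 4/2: the bottom number 2 means the half note gets one count
The top number 4 means 4 half-note beats per measure
Total = 4 × 2 measures
= 8 half-note beats


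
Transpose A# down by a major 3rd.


Reasoning:
major 3rd: 3 letter names, 4 semitones
Letter: A - 2 → F
Pitch: A# - 4 semitones, spelled as an F → F#
= F#


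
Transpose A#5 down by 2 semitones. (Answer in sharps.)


Working:
A#5: chromatic position 10 in octave 5 → absolute = 5×12 + 10 = 70
Transpose down 2: 70 - 2 = 68
68 = 5×12 + 8 → G# in octave 5
Result = G#5


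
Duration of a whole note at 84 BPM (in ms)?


Reasoning:
One quarter-note beat = 60000 / BPM = 60000 / 84 ms
Whole note = 4 × quarter note
Duration = 4 × 60000 / 84 = 240000 / 84
= 2857.1 ms


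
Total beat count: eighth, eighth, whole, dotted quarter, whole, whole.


Solution.
Beat values:
  eighth = 0.5 beats
  eighth = 0.5 beats
  whole = 4 beats
  dotted quarter = 1.5 beats
  whole = 4 beats
  whole = 4 beats
Sum = 0.5 + 0.5 + 4 + 1.5 + 4 + 4
= 14.5 beats


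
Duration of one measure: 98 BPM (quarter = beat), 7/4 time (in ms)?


Working:
Quarter-note beat duration = 60000 / 98 ms
Beats per measure (7/4) = 7
One measure = 7 × 60000 / 98 = 420000 / 98 ms
= 4285.7 ms


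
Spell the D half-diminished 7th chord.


Let's work it out.
Half-diminished 7th chord = root + minor 3rd + diminished 5th + minor 7th
Seventh chords stack in thirds, so the letter names are D-F-A-C
Root: D
Minor 3rd above D: F
Diminished 5th above D: Ab
Minor 7th above D: C
Chord = D F Ab C


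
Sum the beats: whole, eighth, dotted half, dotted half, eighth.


Beat values:
  whole = 4 beats
  eighth = 0.5 beats
  dotted half = 3 beats
  dotted half = 3 beats
  eighth = 0.5 beats
Sum = 4 + 0.5 + 3 + 3 + 0.5
= 11 beats


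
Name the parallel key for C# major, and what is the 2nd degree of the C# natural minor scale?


Parallel keys share the same tonic but differ in mode
C# major → parallel is C# minor
C# natural minor scale: C# D# E F# G# A B
= C# minor; 2nd degree = D#


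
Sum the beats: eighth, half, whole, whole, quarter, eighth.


Let's work it out.
Beat values:
  eighth = 0.5 beats
  half = 2 beats
  whole = 4 beats
  whole = 4 beats
  quarter = 1 beat
  eighth = 0.5 beats
Sum = 0.5 + 2 + 4 + 4 + 1 + 0.5
= 12 beats


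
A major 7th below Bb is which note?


Reasoning:
A 7th spans 7 letter names, so from B we land on C
A major 7th = 11 semitones below Bb
Spell C at that pitch: Cb
= Cb


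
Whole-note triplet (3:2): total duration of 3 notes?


Let's work it out.
Triplet: 3 notes occupy the space of 2 whole notes
Space = 2 × 4 = 8 beats
Each triplet note = 8 / 3 = 8/3 beats
3 notes = 3 × 8/3 = 8
= 8 beats


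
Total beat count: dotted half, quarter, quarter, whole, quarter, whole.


Beat values:
  dotted half = 3 beats
  quarter = 1 beat
  quarter = 1 beat
  whole = 4 beats
  quarter = 1 beat
  whole = 4 beats
Sum = 3 + 1 + 1 + 4 + 1 + 4
= 14 beats
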